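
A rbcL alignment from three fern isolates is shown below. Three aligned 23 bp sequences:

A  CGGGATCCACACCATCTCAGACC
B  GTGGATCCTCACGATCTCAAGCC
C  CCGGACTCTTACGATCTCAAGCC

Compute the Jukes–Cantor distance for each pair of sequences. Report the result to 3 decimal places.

d(A,B) = 0.321, d(A,C) = 0.467, d(B,C) = 0.257

A–B: 6/23 sites differ → p ≈ 0.26087, d = −0.75 ln(1 − 0.347827) = 0.320584 ≈ 0.321.
A–C: 8/23 sites differ → p ≈ 0.347826, d = −0.75 ln(1 − 0.463768) = 0.467391 ≈ 0.467.
B–C: 5/23 sites differ → p ≈ 0.217391, d = −0.75 ln(1 − 0.289855) = 0.256715 ≈ 0.257.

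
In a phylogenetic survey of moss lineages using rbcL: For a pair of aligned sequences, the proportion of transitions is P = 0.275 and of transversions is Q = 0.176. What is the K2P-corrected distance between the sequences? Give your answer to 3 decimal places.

0.756

Under the Kimura two-parameter model, d = −½ ln(1 − 2P − Q) − ¼ ln(1 − 2Q).
1 − 2P − Q = 0.274, giving −½ ln(0.274) = 0.647314.
1 − 2Q = 0.648, giving −¼ ln(0.648) = 0.108466.
d = 0.647314 + 0.108466 = 0.755780.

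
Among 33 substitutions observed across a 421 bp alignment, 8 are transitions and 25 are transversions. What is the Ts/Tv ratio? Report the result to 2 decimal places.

R = 8/25 = 0.32.

0.32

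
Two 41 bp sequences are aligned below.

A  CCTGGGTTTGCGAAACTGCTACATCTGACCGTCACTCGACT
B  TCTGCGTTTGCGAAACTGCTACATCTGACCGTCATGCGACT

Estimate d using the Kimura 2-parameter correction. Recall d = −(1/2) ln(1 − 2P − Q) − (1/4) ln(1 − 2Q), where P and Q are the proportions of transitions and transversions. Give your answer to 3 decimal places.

0.105

Of 41 sites, 2 differences are transitions and 2 are transversions, so P = 2/41 ≈ 0.04878 and Q = 2/41 ≈ 0.04878.
Under the Kimura two-parameter model, d = −½ ln(1 − 2P − Q) − ¼ ln(1 − 2Q).
1 − 2P − Q = 0.85366, giving −½ ln(0.85366) = 0.079111.
1 − 2Q = 0.90244, giving −¼ ln(0.90244) = 0.025663.
d = 0.079111 + 0.025663 = 0.104774.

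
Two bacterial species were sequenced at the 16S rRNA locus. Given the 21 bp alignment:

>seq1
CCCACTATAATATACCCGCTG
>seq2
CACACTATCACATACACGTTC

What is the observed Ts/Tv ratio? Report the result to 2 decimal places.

Transitions are A↔G and C↔T; transversions are all other mismatches.
Transitions: 2. Transversions: 4.
R = 2/4 = 0.50.

0.50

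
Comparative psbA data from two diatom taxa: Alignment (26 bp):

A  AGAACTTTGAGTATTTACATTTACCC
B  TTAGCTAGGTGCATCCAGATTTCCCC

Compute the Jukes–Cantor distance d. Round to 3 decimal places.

The sequences differ at 11 of 26 sites, so p = 11/26 ≈ 0.423077.
d = −(3/4) ln(1 − 4p/3) = −0.75 ln(1 − 0.564103) = −0.75 ln(0.435897)
  = −0.75 × (-0.830349) = 0.622762 substitutions/site.

0.623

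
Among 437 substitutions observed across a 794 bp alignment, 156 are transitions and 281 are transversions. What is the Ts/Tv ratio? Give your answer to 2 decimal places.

0.56

R = 156/281 = 0.555160… ≈ 0.56 (to 2 d.p.).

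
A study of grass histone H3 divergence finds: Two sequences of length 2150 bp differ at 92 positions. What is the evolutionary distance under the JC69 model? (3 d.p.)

0.044

p = 92/2150 ≈ 0.042791.
d = −(3/4) ln(1 − 4p/3) = −0.75 ln(1 − 0.057055) = −0.75 ln(0.942945)
  = −0.75 × (-0.058747) = 0.044060 substitutions/site.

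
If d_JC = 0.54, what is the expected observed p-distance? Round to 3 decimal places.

0.385

p = (3/4)(1 − e^(−4d/3)) = 0.75 × (1 − e^(-0.72)) = 0.75 × (1 − 0.486752) = 0.384936.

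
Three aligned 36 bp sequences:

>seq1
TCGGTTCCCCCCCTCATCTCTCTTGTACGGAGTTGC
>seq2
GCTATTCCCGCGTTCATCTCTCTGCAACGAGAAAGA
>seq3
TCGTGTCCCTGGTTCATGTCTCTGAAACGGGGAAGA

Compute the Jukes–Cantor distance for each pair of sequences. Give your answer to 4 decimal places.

d(seq1,seq2) = 0.6082, d(seq1,seq3) = 0.5482, d(seq2,seq3) = 0.3470

seq1–seq2: 15/36 sites differ → p ≈ 0.416667, d = −0.75 ln(1 − 0.555556) = 0.608198 ≈ 0.6082.
seq1–seq3: 14/36 sites differ → p ≈ 0.388889, d = −0.75 ln(1 − 0.518519) = 0.548166 ≈ 0.5482.
seq2–seq3: 10/36 sites differ → p ≈ 0.277778, d = −0.75 ln(1 − 0.370371) = 0.346968 ≈ 0.3470.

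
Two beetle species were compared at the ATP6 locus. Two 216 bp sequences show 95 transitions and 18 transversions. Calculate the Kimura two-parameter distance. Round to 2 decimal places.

P = 95/216 ≈ 0.439815 and Q = 18/216 ≈ 0.083333.
Under the Kimura two-parameter model, d = −½ ln(1 − 2P − Q) − ¼ ln(1 − 2Q).
1 − 2P − Q = 0.037037, giving −½ ln(0.037037) = 1.647919.
1 − 2Q = 0.833334, giving −¼ ln(0.833334) = 0.045580.
d = 1.647919 + 0.045580 = 1.693499.

1.69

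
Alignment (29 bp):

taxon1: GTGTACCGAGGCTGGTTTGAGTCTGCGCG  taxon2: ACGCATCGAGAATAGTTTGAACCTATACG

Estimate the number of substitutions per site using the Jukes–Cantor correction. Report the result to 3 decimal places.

0.602

The sequences differ at 12 of 29 sites, so p = 12/29 ≈ 0.413793.
d = −(3/4) ln(1 − 4p/3) = −0.75 ln(1 − 0.551724) = −0.75 ln(0.448276)
  = −0.75 × (-0.802346) = 0.601760 substitutions/site.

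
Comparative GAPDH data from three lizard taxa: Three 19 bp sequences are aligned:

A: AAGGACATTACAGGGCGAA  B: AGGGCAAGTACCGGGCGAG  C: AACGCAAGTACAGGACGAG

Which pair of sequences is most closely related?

A–B: 6/19 differ, p = 0.316, d = 0.410.
A–C: 6/19 differ, p = 0.316, d = 0.410.
B–C: 4/19 differ, p = 0.211, d = 0.247.
The smallest distance is between B and C.

B and C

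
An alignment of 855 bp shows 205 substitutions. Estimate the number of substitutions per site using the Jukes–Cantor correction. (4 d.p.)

p = 205/855 ≈ 0.239766.
d = −(3/4) ln(1 − 4p/3) = −0.75 ln(1 − 0.319688) = −0.75 ln(0.680312)
  = −0.75 × (-0.385204) = 0.288903 substitutions/site.

0.2889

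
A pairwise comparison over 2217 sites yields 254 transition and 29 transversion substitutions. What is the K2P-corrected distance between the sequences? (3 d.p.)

P = 254/2217 ≈ 0.114569 and Q = 29/2217 ≈ 0.013081.
Under the Kimura two-parameter model, d = −½ ln(1 − 2P − Q) − ¼ ln(1 − 2Q).
1 − 2P − Q = 0.757781, giving −½ ln(0.757781) = 0.138680.
1 − 2Q = 0.973838, giving −¼ ln(0.973838) = 0.006628.
d = 0.138680 + 0.006628 = 0.145308.

0.145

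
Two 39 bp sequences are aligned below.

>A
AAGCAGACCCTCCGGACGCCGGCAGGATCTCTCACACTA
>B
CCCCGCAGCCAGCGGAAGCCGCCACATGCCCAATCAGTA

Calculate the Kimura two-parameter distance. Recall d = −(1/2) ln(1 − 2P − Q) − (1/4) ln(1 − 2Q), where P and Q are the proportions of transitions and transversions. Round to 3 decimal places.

0.845

Of 39 sites, 3 differences are transitions and 16 are transversions, so P = 3/39 ≈ 0.076923 and Q = 16/39 ≈ 0.410256.
Under the Kimura two-parameter model, d = −½ ln(1 − 2P − Q) − ¼ ln(1 − 2Q).
1 − 2P − Q = 0.435898, giving −½ ln(0.435898) = 0.415174.
1 − 2Q = 0.179488, giving −¼ ln(0.179488) = 0.429412.
d = 0.415174 + 0.429412 = 0.844586.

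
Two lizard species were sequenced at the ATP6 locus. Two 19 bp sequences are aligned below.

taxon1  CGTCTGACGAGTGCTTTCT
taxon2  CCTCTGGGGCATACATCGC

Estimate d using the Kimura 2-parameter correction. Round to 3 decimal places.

Of 19 sites, 5 differences are transitions and 5 are transversions, so P = 5/19 ≈ 0.263158 and Q = 5/19 ≈ 0.263158.
Under the Kimura two-parameter model, d = −½ ln(1 − 2P − Q) − ¼ ln(1 − 2Q).
1 − 2P − Q = 0.210526, giving −½ ln(0.210526) = 0.779073.
1 − 2Q = 0.473684, giving −¼ ln(0.473684) = 0.186804.
d = 0.779073 + 0.186804 = 0.965877.

0.966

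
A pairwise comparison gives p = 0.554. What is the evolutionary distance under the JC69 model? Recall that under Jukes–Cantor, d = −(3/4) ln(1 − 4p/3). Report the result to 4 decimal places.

d = −(3/4) ln(1 − 4p/3) = −0.75 ln(1 − 0.738667) = −0.75 ln(0.261333)
  = −0.75 × (-1.341960) = 1.006470 substitutions/site.

1.0065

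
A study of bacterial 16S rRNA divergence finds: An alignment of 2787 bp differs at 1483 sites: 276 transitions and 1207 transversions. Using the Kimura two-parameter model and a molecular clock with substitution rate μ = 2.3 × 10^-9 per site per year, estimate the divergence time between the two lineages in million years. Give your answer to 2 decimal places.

217.71

P = 276/2787 ≈ 0.099031 and Q = 1207/2787 ≈ 0.433082.
Under the Kimura two-parameter model, d = −½ ln(1 − 2P − Q) − ¼ ln(1 − 2Q).
1 − 2P − Q = 0.368856, giving −½ ln(0.368856) = 0.498674.
1 − 2Q = 0.133836, giving −¼ ln(0.133836) = 0.502785.
d = 0.498674 + 0.502785 = 1.001459.
Under a molecular clock d = 2μt, so t = d/(2μ) = 1.001459 / (2 × 2.3 × 10^-9) = 217.71 million years.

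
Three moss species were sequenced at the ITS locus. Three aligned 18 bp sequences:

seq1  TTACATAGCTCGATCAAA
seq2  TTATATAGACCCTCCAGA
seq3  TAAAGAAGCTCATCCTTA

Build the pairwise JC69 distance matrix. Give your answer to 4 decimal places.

seq1–seq2: 7/18 sites differ → p ≈ 0.388889, d = −0.75 ln(1 − 0.518519) = 0.548166 ≈ 0.5482.
seq1–seq3: 9/18 sites differ → p = 0.5, d = −0.75 ln(1 − 0.666667) = 0.823960 ≈ 0.8240.
seq2–seq3: 9/18 sites differ → p = 0.5, d = −0.75 ln(1 − 0.666667) = 0.823960 ≈ 0.8240.

d(seq1,seq2) = 0.5482, d(seq1,seq3) = 0.8240, d(seq2,seq3) = 0.8240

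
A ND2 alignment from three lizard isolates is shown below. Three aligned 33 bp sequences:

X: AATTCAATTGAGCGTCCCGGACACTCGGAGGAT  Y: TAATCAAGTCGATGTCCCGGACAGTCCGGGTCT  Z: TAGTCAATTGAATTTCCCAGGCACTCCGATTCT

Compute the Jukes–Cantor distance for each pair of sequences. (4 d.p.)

d(X,Y) = 0.4975, d(X,Z) = 0.4408, d(Y,Z) = 0.3882

X–Y: 12/33 sites differ → p ≈ 0.363636, d = −0.75 ln(1 − 0.484848) = 0.497470 ≈ 0.4975.
X–Z: 11/33 sites differ → p ≈ 0.333333, d = −0.75 ln(1 − 0.444444) = 0.440839 ≈ 0.4408.
Y–Z: 10/33 sites differ → p ≈ 0.30303, d = −0.75 ln(1 − 0.40404) = 0.388186 ≈ 0.3882.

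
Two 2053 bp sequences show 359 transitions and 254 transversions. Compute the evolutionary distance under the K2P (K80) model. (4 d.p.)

0.3918

P = 359/2053 ≈ 0.174866 and Q = 254/2053 ≈ 0.123721.
Under the Kimura two-parameter model, d = −½ ln(1 − 2P − Q) − ¼ ln(1 − 2Q).
1 − 2P − Q = 0.526547, giving −½ ln(0.526547) = 0.320707.
1 − 2Q = 0.752558, giving −¼ ln(0.752558) = 0.071069.
d = 0.320707 + 0.071069 = 0.391776.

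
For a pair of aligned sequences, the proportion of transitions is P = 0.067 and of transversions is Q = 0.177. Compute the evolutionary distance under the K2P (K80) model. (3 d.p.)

Under the Kimura two-parameter model, d = −½ ln(1 − 2P − Q) − ¼ ln(1 − 2Q).
1 − 2P − Q = 0.689, giving −½ ln(0.689) = 0.186257.
1 − 2Q = 0.646, giving −¼ ln(0.646) = 0.109239.
d = 0.186257 + 0.109239 = 0.295496.

0.295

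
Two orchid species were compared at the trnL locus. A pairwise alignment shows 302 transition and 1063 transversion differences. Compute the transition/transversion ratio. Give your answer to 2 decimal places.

R = 302/1063 = 0.284101… ≈ 0.28 (to 2 d.p.).

0.28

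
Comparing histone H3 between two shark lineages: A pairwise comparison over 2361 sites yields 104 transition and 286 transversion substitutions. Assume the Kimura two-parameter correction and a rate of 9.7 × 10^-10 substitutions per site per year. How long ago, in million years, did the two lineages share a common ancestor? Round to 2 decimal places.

96.25

P = 104/2361 ≈ 0.044049 and Q = 286/2361 ≈ 0.121135.
Under the Kimura two-parameter model, d = −½ ln(1 − 2P − Q) − ¼ ln(1 − 2Q).
1 − 2P − Q = 0.790767, giving −½ ln(0.790767) = 0.117376.
1 − 2Q = 0.75773, giving −¼ ln(0.75773) = 0.069357.
d = 0.117376 + 0.069357 = 0.186733.
Under a molecular clock d = 2μt, so t = d/(2μ) = 0.186733 / (2 × 9.7 × 10^-10) = 96.25 million years.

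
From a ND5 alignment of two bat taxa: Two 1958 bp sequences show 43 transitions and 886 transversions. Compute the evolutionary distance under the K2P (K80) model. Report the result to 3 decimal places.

P = 43/1958 ≈ 0.021961 and Q = 886/1958 ≈ 0.452503.
Under the Kimura two-parameter model, d = −½ ln(1 − 2P − Q) − ¼ ln(1 − 2Q).
1 − 2P − Q = 0.503575, giving −½ ln(0.503575) = 0.343011.
1 − 2Q = 0.094994, giving −¼ ln(0.094994) = 0.588485.
d = 0.343011 + 0.588485 = 0.931496.

0.931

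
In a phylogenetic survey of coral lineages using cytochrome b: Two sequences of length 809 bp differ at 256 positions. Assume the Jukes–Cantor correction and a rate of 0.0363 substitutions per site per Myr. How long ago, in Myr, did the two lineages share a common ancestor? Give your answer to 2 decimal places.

5.66

p = 256/809 ≈ 0.31644.
d = −(3/4) ln(1 − 4p/3) = −0.75 ln(1 − 0.42192) = −0.75 ln(0.57808)
  = −0.75 × (-0.548043) = 0.411032 substitutions/site.
Under a molecular clock d = 2μt, so t = d/(2μ) = 0.411032 / (2 × 0.0363) = 5.66 Myr.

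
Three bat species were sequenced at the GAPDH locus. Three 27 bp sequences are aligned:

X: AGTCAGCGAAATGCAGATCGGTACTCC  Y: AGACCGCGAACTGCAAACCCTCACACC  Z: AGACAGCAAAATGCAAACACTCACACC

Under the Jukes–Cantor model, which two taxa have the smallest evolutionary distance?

X–Y: 9/27 differ, p = 0.333, d = 0.441.
X–Z: 9/27 differ, p = 0.333, d = 0.441.
Y–Z: 4/27 differ, p = 0.148, d = 0.165.
The smallest distance is between Y and Z.

Y and Z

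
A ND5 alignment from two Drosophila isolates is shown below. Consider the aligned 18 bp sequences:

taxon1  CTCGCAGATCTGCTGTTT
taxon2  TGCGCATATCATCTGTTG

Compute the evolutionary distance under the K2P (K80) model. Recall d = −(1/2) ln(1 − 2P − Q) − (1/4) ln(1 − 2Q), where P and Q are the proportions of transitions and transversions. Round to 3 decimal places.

0.449

Of 18 sites, 1 differences are transitions and 5 are transversions, so P = 1/18 ≈ 0.055556 and Q = 5/18 ≈ 0.277778.
Under the Kimura two-parameter model, d = −½ ln(1 − 2P − Q) − ¼ ln(1 − 2Q).
1 − 2P − Q = 0.61111, giving −½ ln(0.61111) = 0.246239.
1 − 2Q = 0.444444, giving −¼ ln(0.444444) = 0.202733.
d = 0.246239 + 0.202733 = 0.448972.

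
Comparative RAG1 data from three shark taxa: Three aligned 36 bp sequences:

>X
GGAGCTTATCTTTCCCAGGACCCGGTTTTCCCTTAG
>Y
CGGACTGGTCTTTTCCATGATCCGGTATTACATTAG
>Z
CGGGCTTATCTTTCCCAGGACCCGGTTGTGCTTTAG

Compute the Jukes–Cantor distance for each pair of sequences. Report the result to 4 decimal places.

d(X,Y) = 0.3924, d(X,Z) = 0.1536, d(Y,Z) = 0.3470

X–Y: 11/36 sites differ → p ≈ 0.305556, d = −0.75 ln(1 − 0.407408) = 0.392437 ≈ 0.3924.
X–Z: 5/36 sites differ → p ≈ 0.138889, d = −0.75 ln(1 − 0.185185) = 0.153596 ≈ 0.1536.
Y–Z: 10/36 sites differ → p ≈ 0.277778, d = −0.75 ln(1 − 0.370371) = 0.346968 ≈ 0.3470.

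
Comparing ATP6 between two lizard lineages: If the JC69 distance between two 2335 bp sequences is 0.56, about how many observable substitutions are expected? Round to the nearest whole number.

921

Invert JC69: p = (3/4)(1 − e^(−4d/3)) = 0.75 × (1 − e^(-0.746667)) = 0.75 × (1 − 0.473944) = 0.394542.
Expected differing sites = pL ≈ 0.394542 × 2335 = 921.25557 ≈ 921.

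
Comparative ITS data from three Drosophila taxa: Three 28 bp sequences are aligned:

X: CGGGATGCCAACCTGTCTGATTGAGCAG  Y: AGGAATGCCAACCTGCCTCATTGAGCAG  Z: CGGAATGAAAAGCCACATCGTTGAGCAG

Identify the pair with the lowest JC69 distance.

X–Y: 4/28 differ, p = 0.143, d = 0.158.
X–Z: 10/28 differ, p = 0.357, d = 0.485.
Y–Z: 8/28 differ, p = 0.286, d = 0.360.
The smallest distance is between X and Y.

X and Y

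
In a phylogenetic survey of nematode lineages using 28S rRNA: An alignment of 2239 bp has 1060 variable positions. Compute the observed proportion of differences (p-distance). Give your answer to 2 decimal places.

0.47

p = 1060/2239 = 0.473425… ≈ 0.47 (to 2 d.p.).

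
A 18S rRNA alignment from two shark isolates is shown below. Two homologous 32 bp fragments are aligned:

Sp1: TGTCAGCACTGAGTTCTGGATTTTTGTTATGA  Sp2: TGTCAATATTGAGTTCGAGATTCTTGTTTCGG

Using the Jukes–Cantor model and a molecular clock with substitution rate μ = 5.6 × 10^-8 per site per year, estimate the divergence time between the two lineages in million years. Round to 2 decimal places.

The sequences differ at 9 of 32 sites (6, 7, 9, 17, 18, 23, 29, 30, 32), so p = 9/32 = 0.28125.
d = −(3/4) ln(1 − 4p/3) = −0.75 ln(1 − 0.375) = −0.75 ln(0.625)
  = −0.75 × (-0.470004) = 0.352503 substitutions/site.
Under a molecular clock d = 2μt, so t = d/(2μ) = 0.352503 / (2 × 5.6 × 10^-8) = 3.15 million years.

3.15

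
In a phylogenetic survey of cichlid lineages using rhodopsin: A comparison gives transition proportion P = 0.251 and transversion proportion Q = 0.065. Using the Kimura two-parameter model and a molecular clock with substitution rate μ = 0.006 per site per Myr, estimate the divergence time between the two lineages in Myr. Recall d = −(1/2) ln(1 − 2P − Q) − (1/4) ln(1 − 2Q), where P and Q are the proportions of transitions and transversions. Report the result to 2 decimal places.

Under the Kimura two-parameter model, d = −½ ln(1 − 2P − Q) − ¼ ln(1 − 2Q).
1 − 2P − Q = 0.433, giving −½ ln(0.433) = 0.418509.
1 − 2Q = 0.87, giving −¼ ln(0.87) = 0.034816.
d = 0.418509 + 0.034816 = 0.453325.
Under a molecular clock d = 2μt, so t = d/(2μ) = 0.453325 / (2 × 0.006) = 37.78 Myr.

37.78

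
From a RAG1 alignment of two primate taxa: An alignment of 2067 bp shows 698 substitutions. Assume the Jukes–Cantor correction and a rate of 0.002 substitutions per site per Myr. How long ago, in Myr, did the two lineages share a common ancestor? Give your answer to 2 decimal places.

p = 698/2067 ≈ 0.337687.
d = −(3/4) ln(1 − 4p/3) = −0.75 ln(1 − 0.450249) = −0.75 ln(0.549751)
  = −0.75 × (-0.598290) = 0.448718 substitutions/site.
Under a molecular clock d = 2μt, so t = d/(2μ) = 0.448718 / (2 × 0.002) = 112.18 Myr.

112.18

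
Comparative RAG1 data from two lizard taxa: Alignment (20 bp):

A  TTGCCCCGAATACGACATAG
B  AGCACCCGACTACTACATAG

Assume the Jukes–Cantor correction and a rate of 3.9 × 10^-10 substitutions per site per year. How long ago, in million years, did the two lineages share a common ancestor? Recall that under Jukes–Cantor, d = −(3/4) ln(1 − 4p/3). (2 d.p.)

The sequences differ at 6 of 20 sites (1, 2, 3, 4, 10, 14), so p = 6/20 = 0.3.
d = −(3/4) ln(1 − 4p/3) = −0.75 ln(1 − 0.4) = −0.75 ln(0.6)
  = −0.75 × (-0.510826) = 0.383120 substitutions/site.
Under a molecular clock d = 2μt, so t = d/(2μ) = 0.383120 / (2 × 3.9 × 10^-10) = 491.18 million years.

491.18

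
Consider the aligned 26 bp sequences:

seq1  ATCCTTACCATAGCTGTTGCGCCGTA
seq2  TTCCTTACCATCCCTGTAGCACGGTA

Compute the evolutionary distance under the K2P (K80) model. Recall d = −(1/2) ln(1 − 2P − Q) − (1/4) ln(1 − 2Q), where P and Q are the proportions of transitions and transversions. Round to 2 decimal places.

Of 26 sites, 1 differences are transitions and 5 are transversions, so P = 1/26 ≈ 0.038462 and Q = 5/26 ≈ 0.192308.
Under the Kimura two-parameter model, d = −½ ln(1 − 2P − Q) − ¼ ln(1 − 2Q).
1 − 2P − Q = 0.730768, giving −½ ln(0.730768) = 0.156830.
1 − 2Q = 0.615384, giving −¼ ln(0.615384) = 0.121377.
d = 0.156830 + 0.121377 = 0.278207.

0.28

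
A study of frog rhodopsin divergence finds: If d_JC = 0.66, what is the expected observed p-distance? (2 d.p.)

0.44

p = (3/4)(1 − e^(−4d/3)) = 0.75 × (1 − e^(-0.88)) = 0.75 × (1 − 0.414783) = 0.438913.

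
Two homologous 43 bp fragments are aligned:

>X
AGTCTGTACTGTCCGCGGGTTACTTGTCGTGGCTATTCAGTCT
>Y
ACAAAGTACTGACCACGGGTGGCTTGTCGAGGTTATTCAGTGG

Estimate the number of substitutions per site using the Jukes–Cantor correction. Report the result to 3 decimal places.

The sequences differ at 12 of 43 sites, so p = 12/43 ≈ 0.27907.
d = −(3/4) ln(1 − 4p/3) = −0.75 ln(1 − 0.372093) = −0.75 ln(0.627907)
  = −0.75 × (-0.465363) = 0.349022 substitutions/site.

0.349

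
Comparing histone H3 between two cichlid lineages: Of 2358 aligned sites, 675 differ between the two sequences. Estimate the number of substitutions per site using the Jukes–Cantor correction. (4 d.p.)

p = 675/2358 ≈ 0.28626.
d = −(3/4) ln(1 − 4p/3) = −0.75 ln(1 − 0.38168) = −0.75 ln(0.61832)
  = −0.75 × (-0.480749) = 0.360562 substitutions/site.

0.3606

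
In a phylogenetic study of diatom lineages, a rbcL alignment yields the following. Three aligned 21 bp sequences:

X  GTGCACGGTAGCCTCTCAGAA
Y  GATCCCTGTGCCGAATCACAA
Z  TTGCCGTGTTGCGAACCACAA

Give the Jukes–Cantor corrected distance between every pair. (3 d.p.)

X–Y: 10/21 sites differ → p ≈ 0.47619, d = −0.75 ln(1 − 0.63492) = 0.755729 ≈ 0.756.
X–Z: 10/21 sites differ → p ≈ 0.47619, d = −0.75 ln(1 − 0.63492) = 0.755729 ≈ 0.756.
Y–Z: 7/21 sites differ → p ≈ 0.333333, d = −0.75 ln(1 − 0.444444) = 0.440839 ≈ 0.441.

d(X,Y) = 0.756, d(X,Z) = 0.756, d(Y,Z) = 0.441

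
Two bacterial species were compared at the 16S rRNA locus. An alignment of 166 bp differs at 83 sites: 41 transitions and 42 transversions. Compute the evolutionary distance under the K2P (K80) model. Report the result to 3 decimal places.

P = 41/166 ≈ 0.246988 and Q = 42/166 ≈ 0.253012.
Under the Kimura two-parameter model, d = −½ ln(1 − 2P − Q) − ¼ ln(1 − 2Q).
1 − 2P − Q = 0.253012, giving −½ ln(0.253012) = 0.687159.
1 − 2Q = 0.493976, giving −¼ ln(0.493976) = 0.176317.
d = 0.687159 + 0.176317 = 0.863476.

0.863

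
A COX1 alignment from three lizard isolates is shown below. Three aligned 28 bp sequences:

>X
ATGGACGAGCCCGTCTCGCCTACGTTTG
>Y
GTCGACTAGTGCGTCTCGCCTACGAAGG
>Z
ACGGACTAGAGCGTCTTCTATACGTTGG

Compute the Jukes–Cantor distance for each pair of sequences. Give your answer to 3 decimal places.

d(X,Y) = 0.360, d(X,Z) = 0.420, d(Y,Z) = 0.485

X–Y: 8/28 sites differ → p ≈ 0.285714, d = −0.75 ln(1 − 0.380952) = 0.359679 ≈ 0.360.
X–Z: 9/28 sites differ → p ≈ 0.321429, d = −0.75 ln(1 − 0.428572) = 0.419713 ≈ 0.420.
Y–Z: 10/28 sites differ → p ≈ 0.357143, d = −0.75 ln(1 − 0.476191) = 0.484971 ≈ 0.485.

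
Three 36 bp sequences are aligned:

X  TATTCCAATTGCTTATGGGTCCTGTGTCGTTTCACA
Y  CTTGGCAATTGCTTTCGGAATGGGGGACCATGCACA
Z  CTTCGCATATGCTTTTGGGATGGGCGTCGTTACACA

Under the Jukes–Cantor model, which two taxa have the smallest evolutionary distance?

Y and Z

X–Y: 16/36 differ, p = 0.444, d = 0.673.
X–Z: 13/36 differ, p = 0.361, d = 0.493.
Y–Z: 10/36 differ, p = 0.278, d = 0.347.
The smallest distance is between Y and Z.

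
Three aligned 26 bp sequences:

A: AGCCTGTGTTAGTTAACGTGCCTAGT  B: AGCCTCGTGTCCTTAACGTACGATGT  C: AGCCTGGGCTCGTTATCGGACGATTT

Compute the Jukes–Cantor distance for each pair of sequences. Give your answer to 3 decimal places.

A–B: 10/26 sites differ → p ≈ 0.384615, d = −0.75 ln(1 − 0.51282) = 0.539341 ≈ 0.539.
A–C: 10/26 sites differ → p ≈ 0.384615, d = −0.75 ln(1 − 0.51282) = 0.539341 ≈ 0.539.
B–C: 7/26 sites differ → p ≈ 0.269231, d = −0.75 ln(1 − 0.358975) = 0.333515 ≈ 0.334.

d(A,B) = 0.539, d(A,C) = 0.539, d(B,C) = 0.334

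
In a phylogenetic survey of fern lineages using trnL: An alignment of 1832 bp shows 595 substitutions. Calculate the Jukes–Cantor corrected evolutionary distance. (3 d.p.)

0.426

p = 595/1832 ≈ 0.324782.
d = −(3/4) ln(1 − 4p/3) = −0.75 ln(1 − 0.433043) = −0.75 ln(0.566957)
  = −0.75 × (-0.567472) = 0.425604 substitutions/site.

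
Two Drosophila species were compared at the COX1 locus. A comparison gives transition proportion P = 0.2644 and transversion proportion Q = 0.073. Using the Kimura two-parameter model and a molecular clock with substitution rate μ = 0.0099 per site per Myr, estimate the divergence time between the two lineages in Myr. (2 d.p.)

Under the Kimura two-parameter model, d = −½ ln(1 − 2P − Q) − ¼ ln(1 − 2Q).
1 − 2P − Q = 0.3982, giving −½ ln(0.3982) = 0.460400.
1 − 2Q = 0.854, giving −¼ ln(0.854) = 0.039456.
d = 0.460400 + 0.039456 = 0.499856.
Under a molecular clock d = 2μt, so t = d/(2μ) = 0.499856 / (2 × 0.0099) = 25.25 Myr.

25.25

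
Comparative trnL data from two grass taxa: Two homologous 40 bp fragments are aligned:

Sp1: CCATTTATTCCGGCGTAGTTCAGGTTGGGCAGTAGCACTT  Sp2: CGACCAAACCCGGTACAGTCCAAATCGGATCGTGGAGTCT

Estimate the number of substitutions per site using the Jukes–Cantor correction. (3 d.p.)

The sequences differ at 21 of 40 sites, so p = 21/40 = 0.525.
d = −(3/4) ln(1 − 4p/3) = −0.75 ln(1 − 0.7) = −0.75 ln(0.3)
  = −0.75 × (-1.203973) = 0.902980 substitutions/site.

0.903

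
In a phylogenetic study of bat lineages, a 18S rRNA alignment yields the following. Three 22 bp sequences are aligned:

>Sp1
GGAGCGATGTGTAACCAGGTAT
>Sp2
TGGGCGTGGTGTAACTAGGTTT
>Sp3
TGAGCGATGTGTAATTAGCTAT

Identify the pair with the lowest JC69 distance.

Sp1 and Sp3

Sp1–Sp2: 6/22 differ, p = 0.273, d = 0.339.
Sp1–Sp3: 4/22 differ, p = 0.182, d = 0.208.
Sp2–Sp3: 6/22 differ, p = 0.273, d = 0.339.
The smallest distance is between Sp1 and Sp3.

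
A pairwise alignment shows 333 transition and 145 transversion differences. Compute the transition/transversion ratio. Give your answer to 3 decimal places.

2.297

R = 333/145 = 2.296551… ≈ 2.297 (to 3 d.p.).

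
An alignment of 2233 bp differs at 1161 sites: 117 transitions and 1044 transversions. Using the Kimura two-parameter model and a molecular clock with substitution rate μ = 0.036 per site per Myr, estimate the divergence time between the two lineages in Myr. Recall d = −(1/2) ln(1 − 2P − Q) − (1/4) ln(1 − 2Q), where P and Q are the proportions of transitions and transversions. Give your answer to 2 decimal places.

P = 117/2233 ≈ 0.052396 and Q = 1044/2233 ≈ 0.467532.
Under the Kimura two-parameter model, d = −½ ln(1 − 2P − Q) − ¼ ln(1 − 2Q).
1 − 2P − Q = 0.427676, giving −½ ln(0.427676) = 0.424695.
1 − 2Q = 0.064936, giving −¼ ln(0.064936) = 0.683588.
d = 0.424695 + 0.683588 = 1.108283.
Under a molecular clock d = 2μt, so t = d/(2μ) = 1.108283 / (2 × 0.036) = 15.39 Myr.

15.39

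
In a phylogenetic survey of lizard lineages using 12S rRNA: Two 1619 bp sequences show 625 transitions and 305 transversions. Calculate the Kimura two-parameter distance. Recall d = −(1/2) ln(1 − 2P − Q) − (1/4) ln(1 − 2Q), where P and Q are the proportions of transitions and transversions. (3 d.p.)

1.734

P = 625/1619 ≈ 0.386041 and Q = 305/1619 ≈ 0.188388.
Under the Kimura two-parameter model, d = −½ ln(1 − 2P − Q) − ¼ ln(1 − 2Q).
1 − 2P − Q = 0.03953, giving −½ ln(0.03953) = 1.615348.
1 − 2Q = 0.623224, giving −¼ ln(0.623224) = 0.118212.
d = 1.615348 + 0.118212 = 1.733560.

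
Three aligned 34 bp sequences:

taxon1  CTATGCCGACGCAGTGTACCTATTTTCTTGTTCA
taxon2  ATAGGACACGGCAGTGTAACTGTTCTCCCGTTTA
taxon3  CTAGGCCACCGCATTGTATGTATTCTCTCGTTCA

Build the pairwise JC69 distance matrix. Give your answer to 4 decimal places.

taxon1–taxon2: 12/34 sites differ → p ≈ 0.352941, d = −0.75 ln(1 − 0.470588) = 0.476991 ≈ 0.4770.
taxon1–taxon3: 8/34 sites differ → p ≈ 0.235294, d = −0.75 ln(1 − 0.313725) = 0.282358 ≈ 0.2824.
taxon2–taxon3: 9/34 sites differ → p ≈ 0.264706, d = −0.75 ln(1 − 0.352941) = 0.326488 ≈ 0.3265.

d(taxon1,taxon2) = 0.4770, d(taxon1,taxon3) = 0.2824, d(taxon2,taxon3) = 0.3265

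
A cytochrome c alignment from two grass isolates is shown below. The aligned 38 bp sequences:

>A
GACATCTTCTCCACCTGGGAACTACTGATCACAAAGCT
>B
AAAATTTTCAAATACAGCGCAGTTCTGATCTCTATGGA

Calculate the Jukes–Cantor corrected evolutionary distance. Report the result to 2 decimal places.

The sequences differ at 18 of 38 sites, so p = 18/38 ≈ 0.473684.
d = −(3/4) ln(1 − 4p/3) = −0.75 ln(1 − 0.631579) = −0.75 ln(0.368421)
  = −0.75 × (-0.998529) = 0.748897 substitutions/site.

0.75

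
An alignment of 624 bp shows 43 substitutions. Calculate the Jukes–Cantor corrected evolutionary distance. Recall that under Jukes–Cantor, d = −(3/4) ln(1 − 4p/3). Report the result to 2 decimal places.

p = 43/624 ≈ 0.06891.
d = −(3/4) ln(1 − 4p/3) = −0.75 ln(1 − 0.09188) = −0.75 ln(0.90812)
  = −0.75 × (-0.096379) = 0.072284 substitutions/site.

0.07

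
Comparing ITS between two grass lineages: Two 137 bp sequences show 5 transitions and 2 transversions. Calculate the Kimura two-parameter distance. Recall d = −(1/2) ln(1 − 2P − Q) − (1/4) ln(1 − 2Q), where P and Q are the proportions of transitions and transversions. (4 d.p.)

0.0532

P = 5/137 ≈ 0.036496 and Q = 2/137 ≈ 0.014599.
Under the Kimura two-parameter model, d = −½ ln(1 − 2P − Q) − ¼ ln(1 − 2Q).
1 − 2P − Q = 0.912409, giving −½ ln(0.912409) = 0.045833.
1 − 2Q = 0.970802, giving −¼ ln(0.970802) = 0.007408.
d = 0.045833 + 0.007408 = 0.053241.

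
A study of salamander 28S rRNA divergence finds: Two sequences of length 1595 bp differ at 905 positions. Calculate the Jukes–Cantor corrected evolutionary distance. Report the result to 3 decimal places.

p = 905/1595 ≈ 0.567398.
d = −(3/4) ln(1 − 4p/3) = −0.75 ln(1 − 0.756531) = −0.75 ln(0.243469)
  = −0.75 × (-1.412766) = 1.059575 substitutions/site.

1.060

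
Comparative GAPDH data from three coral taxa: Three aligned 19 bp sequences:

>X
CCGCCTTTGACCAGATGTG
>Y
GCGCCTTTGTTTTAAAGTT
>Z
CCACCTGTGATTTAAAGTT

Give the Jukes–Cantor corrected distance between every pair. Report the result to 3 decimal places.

X–Y: 8/19 sites differ → p ≈ 0.421053, d = −0.75 ln(1 − 0.561404) = 0.618132 ≈ 0.618.
X–Z: 8/19 sites differ → p ≈ 0.421053, d = −0.75 ln(1 − 0.561404) = 0.618132 ≈ 0.618.
Y–Z: 4/19 sites differ → p ≈ 0.210526, d = −0.75 ln(1 − 0.280701) = 0.247109 ≈ 0.247.

d(X,Y) = 0.618, d(X,Z) = 0.618, d(Y,Z) = 0.247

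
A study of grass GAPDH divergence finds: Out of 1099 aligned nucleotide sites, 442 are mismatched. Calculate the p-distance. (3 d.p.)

0.402

p = 442/1099 = 0.402183… ≈ 0.402 (to 3 d.p.).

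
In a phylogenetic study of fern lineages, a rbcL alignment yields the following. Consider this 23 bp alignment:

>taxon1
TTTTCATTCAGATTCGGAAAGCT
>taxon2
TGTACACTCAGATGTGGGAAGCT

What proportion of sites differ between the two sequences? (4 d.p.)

The sequences differ at 6 of 23 positions (sites 2, 4, 7, 14, 15, 18).
p = 6/23 = 0.260869… ≈ 0.2609 (to 4 d.p.).

0.2609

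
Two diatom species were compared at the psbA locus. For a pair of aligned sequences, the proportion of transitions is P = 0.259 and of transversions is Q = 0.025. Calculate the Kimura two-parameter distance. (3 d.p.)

0.404

Under the Kimura two-parameter model, d = −½ ln(1 − 2P − Q) − ¼ ln(1 − 2Q).
1 − 2P − Q = 0.457, giving −½ ln(0.457) = 0.391536.
1 − 2Q = 0.95, giving −¼ ln(0.95) = 0.012823.
d = 0.391536 + 0.012823 = 0.404359.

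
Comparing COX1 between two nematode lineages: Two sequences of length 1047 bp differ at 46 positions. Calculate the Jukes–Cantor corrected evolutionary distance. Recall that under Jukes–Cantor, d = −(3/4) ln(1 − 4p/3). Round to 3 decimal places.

0.045

p = 46/1047 ≈ 0.043935.
d = −(3/4) ln(1 − 4p/3) = −0.75 ln(1 − 0.05858) = −0.75 ln(0.94142)
  = −0.75 × (-0.060366) = 0.045275 substitutions/site.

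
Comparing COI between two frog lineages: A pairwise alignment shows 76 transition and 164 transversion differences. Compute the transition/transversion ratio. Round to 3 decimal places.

0.463

R = 76/164 = 0.463414… ≈ 0.463 (to 3 d.p.).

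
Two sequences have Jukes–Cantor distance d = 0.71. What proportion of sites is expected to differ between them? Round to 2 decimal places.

0.46

p = (3/4)(1 − e^(−4d/3)) = 0.75 × (1 − e^(-0.946667)) = 0.75 × (1 − 0.388032) = 0.458976.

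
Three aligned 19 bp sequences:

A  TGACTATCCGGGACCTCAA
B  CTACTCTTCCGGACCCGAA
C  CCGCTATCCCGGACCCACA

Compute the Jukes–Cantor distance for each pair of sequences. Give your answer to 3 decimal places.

d(A,B) = 0.507, d(A,C) = 0.507, d(B,C) = 0.410

A–B: 7/19 sites differ → p ≈ 0.368421, d = −0.75 ln(1 − 0.491228) = 0.506816 ≈ 0.507.
A–C: 7/19 sites differ → p ≈ 0.368421, d = −0.75 ln(1 − 0.491228) = 0.506816 ≈ 0.507.
B–C: 6/19 sites differ → p ≈ 0.315789, d = −0.75 ln(1 − 0.421052) = 0.409907 ≈ 0.410.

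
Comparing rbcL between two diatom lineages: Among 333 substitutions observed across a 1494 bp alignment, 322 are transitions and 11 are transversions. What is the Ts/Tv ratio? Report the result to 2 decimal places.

29.27

R = 322/11 = 29.272727… ≈ 29.27 (to 2 d.p.).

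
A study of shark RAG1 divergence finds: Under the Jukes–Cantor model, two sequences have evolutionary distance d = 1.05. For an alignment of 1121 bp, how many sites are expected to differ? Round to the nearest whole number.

633

Invert JC69: p = (3/4)(1 − e^(−4d/3)) = 0.75 × (1 − e^(-1.4)) = 0.75 × (1 − 0.246597) = 0.565052.
Expected differing sites = pL ≈ 0.565052 × 1121 = 633.423292 ≈ 633.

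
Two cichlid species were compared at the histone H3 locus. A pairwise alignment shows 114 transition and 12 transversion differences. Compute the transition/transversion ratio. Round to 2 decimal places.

R = 114/12 = 9.50.

9.50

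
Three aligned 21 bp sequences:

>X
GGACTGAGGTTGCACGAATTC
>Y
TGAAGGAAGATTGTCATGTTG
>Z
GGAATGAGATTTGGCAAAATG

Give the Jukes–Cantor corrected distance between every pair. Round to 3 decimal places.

X–Y: 12/21 sites differ → p ≈ 0.571429, d = −0.75 ln(1 − 0.761905) = 1.076314 ≈ 1.076.
X–Z: 8/21 sites differ → p ≈ 0.380952, d = −0.75 ln(1 − 0.507936) = 0.531860 ≈ 0.532.
Y–Z: 9/21 sites differ → p ≈ 0.428571, d = −0.75 ln(1 − 0.571428) = 0.635472 ≈ 0.635.

d(X,Y) = 1.076, d(X,Z) = 0.532, d(Y,Z) = 0.635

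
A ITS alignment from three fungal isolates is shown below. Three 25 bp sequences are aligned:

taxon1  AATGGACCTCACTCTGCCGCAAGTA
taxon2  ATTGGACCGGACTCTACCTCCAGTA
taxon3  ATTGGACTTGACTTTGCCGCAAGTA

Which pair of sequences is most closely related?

taxon1 and taxon3

taxon1–taxon2: 6/25 differ, p = 0.240, d = 0.289.
taxon1–taxon3: 4/25 differ, p = 0.160, d = 0.180.
taxon2–taxon3: 6/25 differ, p = 0.240, d = 0.289.
The smallest distance is between taxon1 and taxon3.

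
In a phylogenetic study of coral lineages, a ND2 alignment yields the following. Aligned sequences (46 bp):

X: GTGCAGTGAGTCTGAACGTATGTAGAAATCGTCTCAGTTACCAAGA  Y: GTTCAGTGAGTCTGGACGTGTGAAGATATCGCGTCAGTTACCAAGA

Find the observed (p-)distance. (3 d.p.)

0.152

The sequences differ at 7 of 46 positions (sites 3, 15, 20, 23, 27, 32, 33).
p = 7/46 = 0.152173… ≈ 0.152 (to 3 d.p.).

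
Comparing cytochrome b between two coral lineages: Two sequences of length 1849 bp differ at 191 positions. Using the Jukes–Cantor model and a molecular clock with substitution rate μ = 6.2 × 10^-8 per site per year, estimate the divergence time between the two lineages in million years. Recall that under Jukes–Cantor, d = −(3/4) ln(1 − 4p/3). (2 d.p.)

p = 191/1849 ≈ 0.103299.
d = −(3/4) ln(1 − 4p/3) = −0.75 ln(1 − 0.137732) = −0.75 ln(0.862268)
  = −0.75 × (-0.148189) = 0.111142 substitutions/site.
Under a molecular clock d = 2μt, so t = d/(2μ) = 0.111142 / (2 × 6.2 × 10^-8) = 0.90 million years.

0.90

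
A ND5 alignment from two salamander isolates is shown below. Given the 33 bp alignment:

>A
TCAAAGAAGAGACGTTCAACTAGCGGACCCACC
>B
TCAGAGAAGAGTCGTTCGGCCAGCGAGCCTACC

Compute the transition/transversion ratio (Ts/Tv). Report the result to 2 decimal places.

Transitions are A↔G and C↔T; transversions are all other mismatches.
Transitions: 7. Transversions: 1.
R = 7/1 = 7.00.

7.00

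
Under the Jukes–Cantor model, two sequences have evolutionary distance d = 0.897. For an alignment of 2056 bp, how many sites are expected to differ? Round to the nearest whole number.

Invert JC69: p = (3/4)(1 − e^(−4d/3)) = 0.75 × (1 − e^(-1.196)) = 0.75 × (1 − 0.302401) = 0.523199.
Expected differing sites = pL ≈ 0.523199 × 2056 = 1075.697144 ≈ 1076.

1076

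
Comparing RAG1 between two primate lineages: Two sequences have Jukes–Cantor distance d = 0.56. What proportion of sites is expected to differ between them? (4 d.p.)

0.3945

p = (3/4)(1 − e^(−4d/3)) = 0.75 × (1 − e^(-0.746667)) = 0.75 × (1 − 0.473944) = 0.394542.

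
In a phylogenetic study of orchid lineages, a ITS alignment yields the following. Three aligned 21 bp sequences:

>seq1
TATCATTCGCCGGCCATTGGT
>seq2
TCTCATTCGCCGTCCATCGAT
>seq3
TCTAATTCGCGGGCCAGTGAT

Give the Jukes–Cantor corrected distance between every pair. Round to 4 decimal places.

seq1–seq2: 4/21 sites differ → p ≈ 0.190476, d = −0.75 ln(1 − 0.253968) = 0.219740 ≈ 0.2197.
seq1–seq3: 5/21 sites differ → p ≈ 0.238095, d = −0.75 ln(1 − 0.31746) = 0.286451 ≈ 0.2865.
seq2–seq3: 5/21 sites differ → p ≈ 0.238095, d = −0.75 ln(1 − 0.31746) = 0.286451 ≈ 0.2865.

d(seq1,seq2) = 0.2197, d(seq1,seq3) = 0.2865, d(seq2,seq3) = 0.2865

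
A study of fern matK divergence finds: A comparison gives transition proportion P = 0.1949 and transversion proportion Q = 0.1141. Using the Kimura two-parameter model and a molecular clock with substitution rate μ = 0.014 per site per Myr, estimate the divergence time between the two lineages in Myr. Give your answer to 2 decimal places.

Under the Kimura two-parameter model, d = −½ ln(1 − 2P − Q) − ¼ ln(1 − 2Q).
1 − 2P − Q = 0.4961, giving −½ ln(0.4961) = 0.350489.
1 − 2Q = 0.7718, giving −¼ ln(0.7718) = 0.064757.
d = 0.350489 + 0.064757 = 0.415246.
Under a molecular clock d = 2μt, so t = d/(2μ) = 0.415246 / (2 × 0.014) = 14.83 Myr.

14.83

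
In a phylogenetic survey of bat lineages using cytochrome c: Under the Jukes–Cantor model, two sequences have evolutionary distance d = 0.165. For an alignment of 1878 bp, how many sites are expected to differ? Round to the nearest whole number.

278

Invert JC69: p = (3/4)(1 − e^(−4d/3)) = 0.75 × (1 − e^(-0.22)) = 0.75 × (1 − 0.802519) = 0.148111.
Expected differing sites = pL ≈ 0.148111 × 1878 = 278.152458 ≈ 278.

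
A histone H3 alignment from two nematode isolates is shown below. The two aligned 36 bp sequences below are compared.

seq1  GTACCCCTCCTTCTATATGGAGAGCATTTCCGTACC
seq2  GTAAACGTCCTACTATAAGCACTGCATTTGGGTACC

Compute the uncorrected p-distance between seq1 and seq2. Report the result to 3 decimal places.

The sequences differ at 10 of 36 positions (sites 4, 5, 7, 12, 18, 20, 22, 23, 30, 31).
p = 10/36 = 0.277777… ≈ 0.278 (to 3 d.p.).

0.278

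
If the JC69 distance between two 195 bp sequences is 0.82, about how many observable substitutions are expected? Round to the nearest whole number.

97

Invert JC69: p = (3/4)(1 − e^(−4d/3)) = 0.75 × (1 − e^(-1.093333)) = 0.75 × (1 − 0.335098) = 0.498677.
Expected differing sites = pL ≈ 0.498677 × 195 = 97.242015 ≈ 97.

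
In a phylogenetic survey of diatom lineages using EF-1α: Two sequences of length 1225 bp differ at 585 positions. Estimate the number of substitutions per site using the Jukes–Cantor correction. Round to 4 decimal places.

p = 585/1225 ≈ 0.477551.
d = −(3/4) ln(1 − 4p/3) = −0.75 ln(1 − 0.636735) = −0.75 ln(0.363265)
  = −0.75 × (-1.012623) = 0.759467 substitutions/site.

0.7595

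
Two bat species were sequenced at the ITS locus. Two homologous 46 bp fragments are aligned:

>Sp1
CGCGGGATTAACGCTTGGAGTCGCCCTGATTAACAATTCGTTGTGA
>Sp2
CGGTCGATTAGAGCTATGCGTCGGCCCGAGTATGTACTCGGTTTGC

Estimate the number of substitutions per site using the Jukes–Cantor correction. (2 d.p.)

The sequences differ at 18 of 46 sites, so p = 18/46 ≈ 0.391304.
d = −(3/4) ln(1 − 4p/3) = −0.75 ln(1 − 0.521739) = −0.75 ln(0.478261)
  = −0.75 × (-0.737599) = 0.553199 substitutions/site.

0.55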